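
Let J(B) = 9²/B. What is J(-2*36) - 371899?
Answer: -2975201/8 ≈ -3.7190e+5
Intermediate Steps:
J(B) = 81/B
J(-2*36) - 371899 = 81/((-2*36)) - 371899 = 81/(-72) - 371899 = 81*(-1/72) - 371899 = -9/8 - 371899 = -2975201/8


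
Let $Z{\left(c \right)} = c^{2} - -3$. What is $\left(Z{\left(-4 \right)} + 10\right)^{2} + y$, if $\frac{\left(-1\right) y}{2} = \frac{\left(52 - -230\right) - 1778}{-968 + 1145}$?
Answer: $\frac{151849}{177} \approx 857.9$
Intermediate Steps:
$Z{\left(c \right)} = 3 + c^{2}$ ($Z{\left(c \right)} = c^{2} + 3 = 3 + c^{2}$)
$y = \frac{2992}{177}$ ($y = - 2 \frac{\left(52 - -230\right) - 1778}{-968 + 1145} = - 2 \frac{\left(52 + 230\right) - 1778}{177} = - 2 \left(282 - 1778\right) \frac{1}{177} = - 2 \left(\left(-1496\right) \frac{1}{177}\right) = \left(-2\right) \left(- \frac{1496}{177}\right) = \frac{2992}{177} \approx 16.904$)
$\left(Z{\left(-4 \right)} + 10\right)^{2} + y = \left(\left(3 + \left(-4\right)^{2}\right) + 10\right)^{2} + \frac{2992}{177} = \left(\left(3 + 16\right) + 10\right)^{2} + \frac{2992}{177} = \left(19 + 10\right)^{2} + \frac{2992}{177} = 29^{2} + \frac{2992}{177} = 841 + \frac{2992}{177} = \frac{151849}{177}$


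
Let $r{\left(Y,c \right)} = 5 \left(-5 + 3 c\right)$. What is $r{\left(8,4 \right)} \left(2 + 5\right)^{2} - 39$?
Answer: $1676$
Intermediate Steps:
$r{\left(Y,c \right)} = -25 + 15 c$
$r{\left(8,4 \right)} \left(2 + 5\right)^{2} - 39 = \left(-25 + 15 \cdot 4\right) \left(2 + 5\right)^{2} - 39 = \left(-25 + 60\right) 7^{2} - 39 = 35 \cdot 49 - 39 = 1715 - 39 = 1676$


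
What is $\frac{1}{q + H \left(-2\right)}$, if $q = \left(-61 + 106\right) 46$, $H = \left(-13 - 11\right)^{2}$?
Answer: $\frac{1}{918} \approx 0.0010893$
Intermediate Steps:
$H = 576$ ($H = \left(-24\right)^{2} = 576$)
$q = 2070$ ($q = 45 \cdot 46 = 2070$)
$\frac{1}{q + H \left(-2\right)} = \frac{1}{2070 + 576 \left(-2\right)} = \frac{1}{2070 - 1152} = \frac{1}{918}$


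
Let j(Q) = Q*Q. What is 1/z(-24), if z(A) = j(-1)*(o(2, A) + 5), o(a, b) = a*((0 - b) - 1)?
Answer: 1/51 ≈ 0.019608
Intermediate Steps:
o(a, b) = a*(-1 - b) (o(a, b) = a*(-b - 1) = a*(-1 - b))
j(Q) = Q**2
z(A) = 3 - 2*A (z(A) = (-1)**2*(-1*2*(1 + A) + 5) = 1*((-2 - 2*A) + 5) = 1*(3 - 2*A) = 3 - 2*A)
1/z(-24) = 1/(3 - 2*(-24)) = 1/(3 + 48) = 1/51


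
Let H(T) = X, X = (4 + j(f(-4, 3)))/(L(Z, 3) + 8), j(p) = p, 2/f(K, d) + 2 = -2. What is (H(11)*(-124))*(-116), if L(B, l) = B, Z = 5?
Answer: 50344/13 ≈ 3872.6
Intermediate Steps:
f(K, d) = -½ (f(K, d) = 2/(-2 - 2) = 2/(-4) = 2*(-¼) = -½)
X = 7/26 (X = (4 - ½)/(5 + 8) = (7/2)/13 = (7/2)*(1/13) = 7/26 ≈ 0.26923)
H(T) = 7/26
(H(11)*(-124))*(-116) = ((7/26)*(-124))*(-116) = -434/13*(-116) = 50344/13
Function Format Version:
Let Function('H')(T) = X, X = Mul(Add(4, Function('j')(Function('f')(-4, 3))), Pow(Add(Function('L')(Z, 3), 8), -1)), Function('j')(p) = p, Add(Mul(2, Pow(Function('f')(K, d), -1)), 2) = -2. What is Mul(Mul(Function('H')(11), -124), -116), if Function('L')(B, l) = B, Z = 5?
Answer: Rational(50344, 13) ≈ 3872.6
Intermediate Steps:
Function('f')(K, d) = Rational(-1, 2) (Function('f')(K, d) = Mul(2, Pow(Add(-2, -2), -1)) = Mul(2, Pow(-4, -1)) = Mul(2, Rational(-1, 4)) = Rational(-1, 2))
X = Rational(7, 26) (X = Mul(Add(4, Rational(-1, 2)), Pow(Add(5, 8), -1)) = Mul(Rational(7, 2), Pow(13, -1)) = Mul(Rational(7, 2), Rational(1, 13)) = Rational(7, 26) ≈ 0.26923)
Function('H')(T) = Rational(7, 26)
Mul(Mul(Function('H')(11), -124), -116) = Mul(Mul(Rational(7, 26), -124), -116) = Mul(Rational(-434, 13), -116) = Rational(50344, 13)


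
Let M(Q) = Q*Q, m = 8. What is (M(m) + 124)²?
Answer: 35344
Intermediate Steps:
M(Q) = Q²
(M(m) + 124)² = (8² + 124)² = (64 + 124)² = 188² = 35344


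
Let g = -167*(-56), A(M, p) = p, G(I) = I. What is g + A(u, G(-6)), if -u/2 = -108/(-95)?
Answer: 9346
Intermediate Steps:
u = -216/95 (u = -(-216)/(-95) = -(-216)*(-1)/95 = -2*108/95 = -216/95 ≈ -2.2737)
g = 9352
g + A(u, G(-6)) = 9352 - 6 = 9346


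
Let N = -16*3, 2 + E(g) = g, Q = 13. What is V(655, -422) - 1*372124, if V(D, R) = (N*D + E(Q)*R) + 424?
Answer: -407782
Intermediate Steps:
E(g) = -2 + g
N = -48
V(D, R) = 424 - 48*D + 11*R (V(D, R) = (-48*D + (-2 + 13)*R) + 424 = (-48*D + 11*R) + 424 = 424 - 48*D + 11*R)
V(655, -422) - 1*372124 = (424 - 48*655 + 11*(-422)) - 1*372124 = (424 - 31440 - 4642) - 372124 = -35658 - 372124 = -407782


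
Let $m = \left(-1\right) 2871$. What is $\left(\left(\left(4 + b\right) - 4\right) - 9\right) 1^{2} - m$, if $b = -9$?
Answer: $2853$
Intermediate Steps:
$m = -2871$
$\left(\left(\left(4 + b\right) - 4\right) - 9\right) 1^{2} - m = \left(\left(\left(4 - 9\right) - 4\right) - 9\right) 1^{2} - -2871 = \left(\left(-5 - 4\right) - 9\right) 1 + 2871 = \left(-9 - 9\right) 1 + 2871 = \left(-18\right) 1 + 2871 = -18 + 2871 = 2853$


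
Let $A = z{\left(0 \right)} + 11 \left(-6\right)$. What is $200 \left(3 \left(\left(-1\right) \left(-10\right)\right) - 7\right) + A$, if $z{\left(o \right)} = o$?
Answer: $4534$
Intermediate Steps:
$A = -66$ ($A = 0 + 11 \left(-6\right) = 0 - 66 = -66$)
$200 \left(3 \left(\left(-1\right) \left(-10\right)\right) - 7\right) + A = 200 \left(3 \left(\left(-1\right) \left(-10\right)\right) - 7\right) - 66 = 200 \left(3 \cdot 10 - 7\right) - 66 = 200 \left(30 - 7\right) - 66 = 200 \cdot 23 - 66 = 4600 - 66 = 4534$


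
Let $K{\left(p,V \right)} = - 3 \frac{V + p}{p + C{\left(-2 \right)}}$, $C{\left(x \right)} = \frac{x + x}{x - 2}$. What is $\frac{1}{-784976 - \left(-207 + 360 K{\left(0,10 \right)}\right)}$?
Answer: $- \frac{1}{773969} \approx -1.292 \cdot 10^{-6}$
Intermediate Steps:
$C{\left(x \right)} = \frac{2 x}{-2 + x}$
$K{\left(p,V \right)} = - \frac{3 \left(V + p\right)}{1 + p}$ ($K{\left(p,V \right)} = - 3 \frac{V + p}{p + 2 \left(-2\right) \frac{1}{-2 - 2}} = - 3 \frac{V + p}{p + 2 \left(-2\right) \frac{1}{-4}} = - 3 \frac{V + p}{p + 2 \left(-2\right) \left(- \frac{1}{4}\right)} = - 3 \frac{V + p}{p + 1} = - 3 \frac{V + p}{1 + p} = - \frac{3 \left(V + p\right)}{1 + p}$)
$\frac{1}{-784976 - \left(-207 + 360 K{\left(0,10 \right)}\right)} = \frac{1}{-784976 - \left(-207 + 360 \frac{3 \left(\left(-1\right) 10 - 0\right)}{1 + 0}\right)} = \frac{1}{-784976 - \left(-207 + 360 \frac{3 \left(-10 + 0\right)}{1}\right)} = \frac{1}{-784976 - \left(-207 + 360 \cdot 3 \cdot 1 \left(-10\right)\right)} = \frac{1}{-784976 + \left(207 - -10800\right)} = \frac{1}{-784976 + \left(207 + 10800\right)} = \frac{1}{-784976 + 11007} = \frac{1}{-773969} = - \frac{1}{773969}$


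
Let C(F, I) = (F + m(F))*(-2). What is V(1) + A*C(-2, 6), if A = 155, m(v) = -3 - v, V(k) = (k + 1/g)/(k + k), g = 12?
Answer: 22333/24 ≈ 930.54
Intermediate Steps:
V(k) = (1/12 + k)/(2*k) (V(k) = (k + 1/12)/(k + k) = (k + 1/12)/((2*k)) = (1/12 + k)*(1/(2*k)) = (1/12 + k)/(2*k))
C(F, I) = 6 (C(F, I) = (F + (-3 - F))*(-2) = -3*(-2) = 6)
V(1) + A*C(-2, 6) = (1/24)*(1 + 12*1)/1 + 155*6 = (1/24)*1*(1 + 12) + 930 = (1/24)*1*13 + 930 = 13/24 + 930 = 22333/24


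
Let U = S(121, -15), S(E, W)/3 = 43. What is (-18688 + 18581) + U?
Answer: 22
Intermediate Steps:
S(E, W) = 129 (S(E, W) = 3*43 = 129)
U = 129
(-18688 + 18581) + U = (-18688 + 18581) + 129 = -107 + 129 = 22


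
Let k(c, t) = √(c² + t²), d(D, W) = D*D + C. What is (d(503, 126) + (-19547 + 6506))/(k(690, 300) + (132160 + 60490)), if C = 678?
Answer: 463604519/371134564 - 360969*√629/1855672820 ≈ 1.2443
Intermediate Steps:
d(D, W) = 678 + D² (d(D, W) = D*D + 678 = D² + 678 = 678 + D²)
(d(503, 126) + (-19547 + 6506))/(k(690, 300) + (132160 + 60490)) = ((678 + 503²) + (-19547 + 6506))/(√(690² + 300²) + (132160 + 60490)) = ((678 + 253009) - 13041)/(√(476100 + 90000) + 192650) = (253687 - 13041)/(√566100 + 192650) = 240646/(30*√629 + 192650) = 240646/(192650 + 30*√629)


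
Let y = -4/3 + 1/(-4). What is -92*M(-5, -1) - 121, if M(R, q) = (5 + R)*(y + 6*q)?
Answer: -121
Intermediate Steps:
y = -19/12 (y = -4*1/3 + 1*(-1/4) = -4/3 - 1/4 = -19/12 ≈ -1.5833)
M(R, q) = (5 + R)*(-19/12 + 6*q)
-92*M(-5, -1) - 121 = -92*(-95/12 + 30*(-1) - 19/12*(-5) + 6*(-5)*(-1)) - 121 = -92*(-95/12 - 30 + 95/12 + 30) - 121 = -92*0 - 121 = 0 - 121 = -121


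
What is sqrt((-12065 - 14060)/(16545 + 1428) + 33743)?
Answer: sqrt(1211054317558)/5991 ≈ 183.69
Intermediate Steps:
sqrt((-12065 - 14060)/(16545 + 1428) + 33743) = sqrt(-26125/17973 + 33743) = sqrt(606436814/17973) = sqrt(1211054317558)/5991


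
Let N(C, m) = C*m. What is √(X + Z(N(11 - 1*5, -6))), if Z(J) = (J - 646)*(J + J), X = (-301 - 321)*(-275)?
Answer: √220154 ≈ 469.21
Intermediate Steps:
X = 171050 (X = -622*(-275) = 171050)
Z(J) = 2*J*(-646 + J) (Z(J) = (-646 + J)*(2*J) = 2*J*(-646 + J))
√(X + Z(N(11 - 1*5, -6))) = √(171050 + 2*((11 - 1*5)*(-6))*(-646 + (11 - 1*5)*(-6))) = √(171050 + 2*((11 - 5)*(-6))*(-646 + (11 - 5)*(-6))) = √(171050 + 2*(6*(-6))*(-646 + 6*(-6))) = √(171050 + 2*(-36)*(-646 - 36)) = √(171050 + 2*(-36)*(-682)) = √(171050 + 49104) = √220154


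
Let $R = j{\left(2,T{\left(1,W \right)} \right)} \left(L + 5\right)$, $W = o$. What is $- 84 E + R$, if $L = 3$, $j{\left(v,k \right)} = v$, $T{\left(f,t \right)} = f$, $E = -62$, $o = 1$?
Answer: $5224$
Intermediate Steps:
$W = 1$
$R = 16$ ($R = 2 \left(3 + 5\right) = 2 \cdot 8 = 16$)
$- 84 E + R = \left(-84\right) \left(-62\right) + 16 = 5208 + 16 = 5224$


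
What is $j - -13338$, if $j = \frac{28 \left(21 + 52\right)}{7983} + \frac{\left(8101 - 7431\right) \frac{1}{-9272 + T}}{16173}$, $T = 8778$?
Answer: $\frac{47261794433837}{3543326397} \approx 13338.0$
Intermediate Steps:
$j = \frac{906950651}{3543326397}$ ($j = \frac{28 \left(21 + 52\right)}{7983} + \frac{\left(8101 - 7431\right) \frac{1}{-9272 + 8778}}{16173} = 28 \cdot 73 \cdot \frac{1}{7983} + \frac{670}{-494} \cdot \frac{1}{16173} = 2044 \cdot \frac{1}{7983} + 670 \left(- \frac{1}{494}\right) \frac{1}{16173} = \frac{2044}{7983} - \frac{335}{3994731} = \frac{906950651}{3543326397} \approx 0.25596$)
$j - -13338 = \frac{906950651}{3543326397} - -13338 = \frac{906950651}{3543326397} + 13338 = \frac{47261794433837}{3543326397}$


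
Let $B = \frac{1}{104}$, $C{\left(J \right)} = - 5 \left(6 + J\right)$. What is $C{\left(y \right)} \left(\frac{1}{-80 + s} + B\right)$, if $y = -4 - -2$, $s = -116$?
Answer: $- \frac{115}{1274} \approx -0.090267$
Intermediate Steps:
$y = -2$ ($y = -4 + 2 = -2$)
$C{\left(J \right)} = -30 - 5 J$
$B = \frac{1}{104} \approx 0.0096154$
$C{\left(y \right)} \left(\frac{1}{-80 + s} + B\right) = \left(-30 - -10\right) \left(\frac{1}{-80 - 116} + \frac{1}{104}\right) = \left(-30 + 10\right) \left(\frac{1}{-196} + \frac{1}{104}\right) = - 20 \left(- \frac{1}{196} + \frac{1}{104}\right) = \left(-20\right) \frac{23}{5096} = - \frac{115}{1274}$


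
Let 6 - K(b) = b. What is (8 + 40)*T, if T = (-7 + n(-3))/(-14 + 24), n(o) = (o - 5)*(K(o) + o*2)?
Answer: -744/5 ≈ -148.80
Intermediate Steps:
K(b) = 6 - b
n(o) = (-5 + o)*(6 + o) (n(o) = (o - 5)*((6 - o) + o*2) = (-5 + o)*((6 - o) + 2*o) = (-5 + o)*(6 + o))
T = -31/10 (T = (-7 + (-30 - 3 + (-3)**2))/(-14 + 24) = (-7 + (-30 - 3 + 9))/10 = (-7 - 24)*(1/10) = -31*1/10 = -31/10 ≈ -3.1000)
(8 + 40)*T = (8 + 40)*(-31/10) = 48*(-31/10) = -744/5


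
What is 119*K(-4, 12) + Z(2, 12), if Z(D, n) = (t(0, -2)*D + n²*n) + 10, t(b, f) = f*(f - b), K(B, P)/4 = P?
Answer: 7458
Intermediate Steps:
K(B, P) = 4*P
Z(D, n) = 10 + n³ + 4*D (Z(D, n) = ((-2*(-2 - 1*0))*D + n²*n) + 10 = ((-2*(-2 + 0))*D + n³) + 10 = ((-2*(-2))*D + n³) + 10 = (4*D + n³) + 10 = (n³ + 4*D) + 10 = 10 + n³ + 4*D)
119*K(-4, 12) + Z(2, 12) = 119*(4*12) + (10 + 12³ + 4*2) = 119*48 + (10 + 1728 + 8) = 5712 + 1746 = 7458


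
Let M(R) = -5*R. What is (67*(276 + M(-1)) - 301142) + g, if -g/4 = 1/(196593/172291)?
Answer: -55501841959/196593 ≈ -2.8232e+5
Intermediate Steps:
g = -689164/196593 (g = -4/(196593/172291) = -4/(196593*(1/172291)) = -4/196593/172291 = -4*172291/196593 = -689164/196593 ≈ -3.5055)
(67*(276 + M(-1)) - 301142) + g = (67*(276 - 5*(-1)) - 301142) - 689164/196593 = (67*(276 + 5) - 301142) - 689164/196593 = (67*281 - 301142) - 689164/196593 = (18827 - 301142) - 689164/196593 = -282315 - 689164/196593 = -55501841959/196593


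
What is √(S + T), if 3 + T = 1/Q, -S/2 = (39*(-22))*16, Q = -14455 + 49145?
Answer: √33036833167990/34690 ≈ 165.69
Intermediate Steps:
Q = 34690
S = 27456 (S = -2*39*(-22)*16 = -(-1716)*16 = -2*(-13728) = 27456)
T = -104069/34690 (T = -3 + 1/34690 = -104069/34690 ≈ -3.0000)
√(S + T) = √(27456 - 104069/34690) = √(952344571/34690) = √33036833167990/34690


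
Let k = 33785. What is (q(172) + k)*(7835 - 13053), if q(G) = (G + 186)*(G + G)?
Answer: -818897266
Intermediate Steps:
q(G) = 2*G*(186 + G) (q(G) = (186 + G)*(2*G) = 2*G*(186 + G))
(q(172) + k)*(7835 - 13053) = (2*172*(186 + 172) + 33785)*(7835 - 13053) = (2*172*358 + 33785)*(-5218) = (123152 + 33785)*(-5218) = 156937*(-5218) = -818897266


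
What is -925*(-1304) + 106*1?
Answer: 1206306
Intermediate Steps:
-925*(-1304) + 106*1 = 1206200 + 106 = 1206306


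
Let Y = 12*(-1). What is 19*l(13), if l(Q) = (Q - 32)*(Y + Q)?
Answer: -361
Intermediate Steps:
Y = -12
l(Q) = (-32 + Q)*(-12 + Q) (l(Q) = (Q - 32)*(-12 + Q) = (-32 + Q)*(-12 + Q))
19*l(13) = 19*(384 + 13**2 - 44*13) = 19*(384 + 169 - 572) = 19*(-19) = -361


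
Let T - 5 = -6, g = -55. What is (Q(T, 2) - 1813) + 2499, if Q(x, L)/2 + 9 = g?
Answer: 558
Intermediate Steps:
T = -1 (T = 5 - 6 = -1)
Q(x, L) = -128 (Q(x, L) = -18 + 2*(-55) = -18 - 110 = -128)
(Q(T, 2) - 1813) + 2499 = (-128 - 1813) + 2499 = -1941 + 2499 = 558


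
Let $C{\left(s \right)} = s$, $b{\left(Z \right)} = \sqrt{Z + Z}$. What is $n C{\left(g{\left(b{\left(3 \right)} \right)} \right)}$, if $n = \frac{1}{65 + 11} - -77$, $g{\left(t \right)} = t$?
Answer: $\frac{5853 \sqrt{6}}{76} \approx 188.64$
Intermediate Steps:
$b{\left(Z \right)} = \sqrt{2} \sqrt{Z}$ ($b{\left(Z \right)} = \sqrt{2 Z} = \sqrt{2} \sqrt{Z}$)
$n = \frac{5853}{76}$ ($n = \frac{1}{76} + 77 = \frac{5853}{76} \approx 77.013$)
$n C{\left(g{\left(b{\left(3 \right)} \right)} \right)} = \frac{5853 \sqrt{2} \sqrt{3}}{76} = \frac{5853 \sqrt{6}}{76}$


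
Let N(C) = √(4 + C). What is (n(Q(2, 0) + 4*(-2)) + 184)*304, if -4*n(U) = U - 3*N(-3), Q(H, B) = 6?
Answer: 56316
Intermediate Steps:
n(U) = ¾ - U/4 (n(U) = -(U - 3*√(4 - 3))/4 = -(U - 3*√1)/4 = -(U - 3*1)/4 = -(U - 3)/4 = -(-3 + U)/4 = ¾ - U/4)
(n(Q(2, 0) + 4*(-2)) + 184)*304 = ((¾ - (6 + 4*(-2))/4) + 184)*304 = ((¾ - (6 - 8)/4) + 184)*304 = ((¾ - ¼*(-2)) + 184)*304 = ((¾ + ½) + 184)*304 = (5/4 + 184)*304 = (741/4)*304 = 56316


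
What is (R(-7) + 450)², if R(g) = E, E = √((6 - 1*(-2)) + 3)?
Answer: (450 + √11)² ≈ 2.0550e+5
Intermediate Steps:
E = √11 (E = √((6 + 2) + 3) = √(8 + 3) = √11 ≈ 3.3166)
R(g) = √11
(R(-7) + 450)² = (√11 + 450)² = (450 + √11)²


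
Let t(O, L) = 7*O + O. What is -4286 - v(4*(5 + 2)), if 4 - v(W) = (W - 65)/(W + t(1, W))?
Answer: -154477/36 ≈ -4291.0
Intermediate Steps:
t(O, L) = 8*O
v(W) = 4 - (-65 + W)/(8 + W) (v(W) = 4 - (W - 65)/(W + 8*1) = 4 - (-65 + W)/(W + 8) = 4 - (-65 + W)/(8 + W))
-4286 - v(4*(5 + 2)) = -4286 - (97 + 3*(4*(5 + 2)))/(8 + 4*(5 + 2)) = -4286 - (97 + 3*(4*7))/(8 + 4*7) = -4286 - (97 + 3*28)/(8 + 28) = -4286 - (97 + 84)/36 = -4286 - 181/36 = -154477/36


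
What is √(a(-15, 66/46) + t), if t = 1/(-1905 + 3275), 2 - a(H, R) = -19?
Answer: √39416270/1370 ≈ 4.5827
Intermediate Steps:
a(H, R) = 21 (a(H, R) = 2 - 1*(-19) = 2 + 19 = 21)
t = 1/1370 ≈ 0.00072993
√(a(-15, 66/46) + t) = √(21 + 1/1370) = √(28771/1370) = √39416270/1370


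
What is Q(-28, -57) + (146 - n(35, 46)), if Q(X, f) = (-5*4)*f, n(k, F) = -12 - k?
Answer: 1333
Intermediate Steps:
Q(X, f) = -20*f
Q(-28, -57) + (146 - n(35, 46)) = -20*(-57) + (146 - (-12 - 1*35)) = 1140 + (146 - (-12 - 35)) = 1140 + (146 - 1*(-47)) = 1140 + (146 + 47) = 1140 + 193 = 1333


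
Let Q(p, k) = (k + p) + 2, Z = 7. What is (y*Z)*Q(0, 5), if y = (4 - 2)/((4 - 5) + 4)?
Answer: 98/3 ≈ 32.667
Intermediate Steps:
Q(p, k) = 2 + k + p
y = ⅔ (y = 2/(-1 + 4) = 2/3 = 2*(⅓) = ⅔ ≈ 0.66667)
(y*Z)*Q(0, 5) = ((⅔)*7)*(2 + 5 + 0) = (14/3)*7 = 98/3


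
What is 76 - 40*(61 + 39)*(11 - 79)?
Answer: 272076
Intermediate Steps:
76 - 40*(61 + 39)*(11 - 79) = 76 - 4000*(-68) = 76 - 40*(-6800) = 76 + 272000 = 272076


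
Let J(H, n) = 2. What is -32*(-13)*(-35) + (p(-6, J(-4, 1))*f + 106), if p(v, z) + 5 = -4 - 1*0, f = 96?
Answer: -15318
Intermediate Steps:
p(v, z) = -9 (p(v, z) = -5 + (-4 - 1*0) = -5 + (-4 + 0) = -5 - 4 = -9)
-32*(-13)*(-35) + (p(-6, J(-4, 1))*f + 106) = -32*(-13)*(-35) + (-9*96 + 106) = 416*(-35) + (-864 + 106) = -14560 - 758 = -15318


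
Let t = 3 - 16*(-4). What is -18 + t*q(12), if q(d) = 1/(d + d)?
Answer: -365/24 ≈ -15.208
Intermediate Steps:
q(d) = 1/(2*d)
t = 67 (t = 3 - 4*(-16) = 3 + 64 = 67)
-18 + t*q(12) = -18 + 67*((½)/12) = -18 + 67*((½)*(1/12)) = -18 + 67*(1/24) = -18 + 67/24 = -365/24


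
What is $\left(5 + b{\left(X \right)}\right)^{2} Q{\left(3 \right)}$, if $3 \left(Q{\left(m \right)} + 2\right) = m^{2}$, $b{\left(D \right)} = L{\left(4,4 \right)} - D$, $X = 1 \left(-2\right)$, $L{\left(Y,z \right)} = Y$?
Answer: $121$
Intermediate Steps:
$X = -2$
$b{\left(D \right)} = 4 - D$
$Q{\left(m \right)} = -2 + \frac{m^{2}}{3}$
$\left(5 + b{\left(X \right)}\right)^{2} Q{\left(3 \right)} = \left(5 + \left(4 - -2\right)\right)^{2} \left(-2 + \frac{3^{2}}{3}\right) = \left(5 + \left(4 + 2\right)\right)^{2} \left(-2 + \frac{1}{3} \cdot 9\right) = \left(5 + 6\right)^{2} \left(-2 + 3\right) = 11^{2} \cdot 1 = 121 \cdot 1 = 121$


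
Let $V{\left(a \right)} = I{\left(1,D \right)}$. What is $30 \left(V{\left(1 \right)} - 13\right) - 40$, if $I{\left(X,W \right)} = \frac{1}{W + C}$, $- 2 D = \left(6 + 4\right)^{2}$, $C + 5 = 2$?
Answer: $- \frac{22820}{53} \approx -430.57$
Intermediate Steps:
$C = -3$ ($C = -5 + 2 = -3$)
$D = -50$ ($D = - \frac{\left(6 + 4\right)^{2}}{2} = - \frac{10^{2}}{2} = \left(- \frac{1}{2}\right) 100 = -50$)
$I{\left(X,W \right)} = \frac{1}{-3 + W}$ ($I{\left(X,W \right)} = \frac{1}{W - 3} = \frac{1}{-3 + W}$)
$V{\left(a \right)} = - \frac{1}{53}$ ($V{\left(a \right)} = \frac{1}{-3 - 50} = \frac{1}{-53} = - \frac{1}{53}$)
$30 \left(V{\left(1 \right)} - 13\right) - 40 = 30 \left(- \frac{1}{53} - 13\right) - 40 = 30 \left(- \frac{690}{53}\right) - 40 = - \frac{20700}{53} - 40 = - \frac{22820}{53}$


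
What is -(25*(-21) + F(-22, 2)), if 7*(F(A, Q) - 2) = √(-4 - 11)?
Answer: 523 - I*√15/7 ≈ 523.0 - 0.55328*I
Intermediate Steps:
F(A, Q) = 2 + I*√15/7 (F(A, Q) = 2 + √(-4 - 11)/7 = 2 + √(-15)/7 = 2 + (I*√15)/7 = 2 + I*√15/7)
-(25*(-21) + F(-22, 2)) = -(25*(-21) + (2 + I*√15/7)) = -(-525 + (2 + I*√15/7)) = -(-523 + I*√15/7) = 523 - I*√15/7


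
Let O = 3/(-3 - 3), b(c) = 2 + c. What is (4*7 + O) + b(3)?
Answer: 65/2 ≈ 32.500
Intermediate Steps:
O = -1/2 (O = 3/(-6) = 3*(-1/6) = -1/2 ≈ -0.50000)
(4*7 + O) + b(3) = (4*7 - 1/2) + (2 + 3) = (28 - 1/2) + 5 = 55/2 + 5 = 65/2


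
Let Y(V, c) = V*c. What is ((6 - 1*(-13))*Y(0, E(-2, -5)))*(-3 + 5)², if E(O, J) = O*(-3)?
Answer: 0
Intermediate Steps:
E(O, J) = -3*O
((6 - 1*(-13))*Y(0, E(-2, -5)))*(-3 + 5)² = ((6 - 1*(-13))*(0*(-3*(-2))))*(-3 + 5)² = ((6 + 13)*(0*6))*2² = (19*0)*4 = 0*4 = 0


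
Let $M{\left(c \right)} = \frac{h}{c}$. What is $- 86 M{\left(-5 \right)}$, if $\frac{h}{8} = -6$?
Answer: $- \frac{4128}{5} \approx -825.6$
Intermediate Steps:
$h = -48$ ($h = 8 \left(-6\right) = -48$)
$M{\left(c \right)} = - \frac{48}{c}$
$- 86 M{\left(-5 \right)} = - 86 \left(- \frac{48}{-5}\right) = - 86 \left(\left(-48\right) \left(- \frac{1}{5}\right)\right) = \left(-86\right) \frac{48}{5} = - \frac{4128}{5}$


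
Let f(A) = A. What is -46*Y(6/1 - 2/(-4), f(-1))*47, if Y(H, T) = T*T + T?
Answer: 0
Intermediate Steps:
Y(H, T) = T + T² (Y(H, T) = T² + T = T + T²)
-46*Y(6/1 - 2/(-4), f(-1))*47 = -(-46)*(1 - 1)*47 = -(-46)*0*47 = -46*0*47 = 0*47 = 0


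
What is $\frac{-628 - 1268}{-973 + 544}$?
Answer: $\frac{632}{143} \approx 4.4196$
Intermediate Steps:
$\frac{-628 - 1268}{-973 + 544} = \frac{1}{-429} \left(-1896\right) = \left(- \frac{1}{429}\right) \left(-1896\right) = \frac{632}{143}$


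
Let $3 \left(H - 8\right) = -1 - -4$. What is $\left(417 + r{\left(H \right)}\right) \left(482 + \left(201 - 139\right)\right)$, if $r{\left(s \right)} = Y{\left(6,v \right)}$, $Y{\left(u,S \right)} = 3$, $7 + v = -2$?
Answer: $228480$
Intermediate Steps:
$v = -9$ ($v = -7 - 2 = -9$)
$H = 9$ ($H = 8 + \frac{-1 - -4}{3} = 8 + \frac{-1 + 4}{3} = 8 + \frac{1}{3} \cdot 3 = 8 + 1 = 9$)
$r{\left(s \right)} = 3$
$\left(417 + r{\left(H \right)}\right) \left(482 + \left(201 - 139\right)\right) = \left(417 + 3\right) \left(482 + \left(201 - 139\right)\right) = 420 \left(482 + 62\right) = 420 \cdot 544 = 228480$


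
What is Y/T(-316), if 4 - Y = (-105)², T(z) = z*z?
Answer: -11021/99856 ≈ -0.11037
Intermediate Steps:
T(z) = z²
Y = -11021 (Y = 4 - 1*(-105)² = 4 - 1*11025 = 4 - 11025 = -11021)
Y/T(-316) = -11021/((-316)²) = -11021/99856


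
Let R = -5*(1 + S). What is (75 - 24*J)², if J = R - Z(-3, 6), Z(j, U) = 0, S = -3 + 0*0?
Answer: 27225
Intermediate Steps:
S = -3 (S = -3 + 0 = -3)
R = 10 (R = -5*(1 - 3) = -5*(-2) = 10)
J = 10 (J = 10 - 1*0 = 10 + 0 = 10)
(75 - 24*J)² = (75 - 24*10)² = (75 - 240)² = (-165)² = 27225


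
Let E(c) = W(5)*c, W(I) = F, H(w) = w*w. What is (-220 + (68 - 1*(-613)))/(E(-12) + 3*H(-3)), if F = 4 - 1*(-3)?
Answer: -461/57 ≈ -8.0877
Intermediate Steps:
H(w) = w²
F = 7 (F = 4 + 3 = 7)
W(I) = 7
E(c) = 7*c
(-220 + (68 - 1*(-613)))/(E(-12) + 3*H(-3)) = (-220 + (68 - 1*(-613)))/(7*(-12) + 3*(-3)²) = (-220 + (68 + 613))/(-84 + 3*9) = (-220 + 681)/(-84 + 27) = 461/(-57) = 461*(-1/57) = -461/57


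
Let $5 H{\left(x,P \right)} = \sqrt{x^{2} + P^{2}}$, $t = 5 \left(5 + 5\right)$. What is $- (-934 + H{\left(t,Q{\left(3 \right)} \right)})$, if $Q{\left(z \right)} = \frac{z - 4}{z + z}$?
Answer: $934 - \frac{\sqrt{90001}}{30} \approx 924.0$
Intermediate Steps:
$t = 50$ ($t = 5 \cdot 10 = 50$)
$Q{\left(z \right)} = \frac{-4 + z}{2 z}$
$H{\left(x,P \right)} = \frac{\sqrt{P^{2} + x^{2}}}{5}$ ($H{\left(x,P \right)} = \frac{\sqrt{x^{2} + P^{2}}}{5} = \frac{\sqrt{P^{2} + x^{2}}}{5}$)
$- (-934 + H{\left(t,Q{\left(3 \right)} \right)}) = - (-934 + \frac{\sqrt{\left(\frac{-4 + 3}{2 \cdot 3}\right)^{2} + 50^{2}}}{5}) = - (-934 + \frac{\sqrt{\left(\frac{1}{2} \cdot \frac{1}{3} \left(-1\right)\right)^{2} + 2500}}{5}) = - (-934 + \frac{\sqrt{\left(- \frac{1}{6}\right)^{2} + 2500}}{5}) = - (-934 + \frac{\sqrt{\frac{1}{36} + 2500}}{5}) = - (-934 + \frac{\sqrt{\frac{90001}{36}}}{5}) = - (-934 + \frac{\frac{1}{6} \sqrt{90001}}{5}) = - (-934 + \frac{\sqrt{90001}}{30}) = 934 - \frac{\sqrt{90001}}{30}$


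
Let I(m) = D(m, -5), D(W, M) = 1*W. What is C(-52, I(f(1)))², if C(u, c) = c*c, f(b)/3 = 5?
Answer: 50625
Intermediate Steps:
D(W, M) = W
f(b) = 15 (f(b) = 3*5 = 15)
I(m) = m
C(u, c) = c²
C(-52, I(f(1)))² = (15²)² = 225² = 50625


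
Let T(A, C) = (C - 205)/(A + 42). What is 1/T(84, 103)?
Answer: -21/17 ≈ -1.2353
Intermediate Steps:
T(A, C) = (-205 + C)/(42 + A)
1/T(84, 103) = 1/((-205 + 103)/(42 + 84)) = 1/(-102/126) = 1/((1/126)*(-102)) = 1/(-17/21) = -21/17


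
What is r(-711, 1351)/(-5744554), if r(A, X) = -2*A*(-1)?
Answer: 711/2872277 ≈ 0.00024754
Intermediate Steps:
r(A, X) = 2*A
r(-711, 1351)/(-5744554) = (2*(-711))/(-5744554) = -1422*(-1/5744554) = 711/2872277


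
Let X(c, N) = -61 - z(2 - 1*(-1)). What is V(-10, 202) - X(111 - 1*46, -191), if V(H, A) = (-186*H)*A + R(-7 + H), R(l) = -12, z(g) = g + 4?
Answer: 375776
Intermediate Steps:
z(g) = 4 + g
V(H, A) = -12 - 186*A*H (V(H, A) = (-186*H)*A - 12 = -186*A*H - 12 = -12 - 186*A*H)
X(c, N) = -68 (X(c, N) = -61 - (4 + (2 - 1*(-1))) = -61 - (4 + (2 + 1)) = -61 - (4 + 3) = -61 - 1*7 = -61 - 7 = -68)
V(-10, 202) - X(111 - 1*46, -191) = (-12 - 186*202*(-10)) - 1*(-68) = (-12 + 375720) + 68 = 375708 + 68 = 375776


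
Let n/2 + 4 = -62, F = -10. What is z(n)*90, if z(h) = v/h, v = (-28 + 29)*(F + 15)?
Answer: -75/22 ≈ -3.4091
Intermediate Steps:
n = -132 (n = -8 + 2*(-62) = -8 - 124 = -132)
v = 5 (v = (-28 + 29)*(-10 + 15) = 1*5 = 5)
z(h) = 5/h
z(n)*90 = (5/(-132))*90 = (5*(-1/132))*90 = -5/132*90 = -75/22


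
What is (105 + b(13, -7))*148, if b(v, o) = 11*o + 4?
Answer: 4736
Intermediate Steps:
b(v, o) = 4 + 11*o
(105 + b(13, -7))*148 = (105 + (4 + 11*(-7)))*148 = (105 + (4 - 77))*148 = (105 - 73)*148 = 32*148 = 4736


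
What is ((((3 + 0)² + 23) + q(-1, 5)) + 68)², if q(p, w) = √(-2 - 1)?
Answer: (100 + I*√3)² ≈ 9997.0 + 346.41*I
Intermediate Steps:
q(p, w) = I*√3 (q(p, w) = √(-3) = I*√3)
((((3 + 0)² + 23) + q(-1, 5)) + 68)² = ((((3 + 0)² + 23) + I*√3) + 68)² = (((3² + 23) + I*√3) + 68)² = (((9 + 23) + I*√3) + 68)² = ((32 + I*√3) + 68)² = (100 + I*√3)²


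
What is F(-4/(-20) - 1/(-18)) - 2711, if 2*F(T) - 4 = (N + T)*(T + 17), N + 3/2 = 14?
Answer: -10525739/4050 ≈ -2598.9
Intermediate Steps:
N = 25/2 (N = -3/2 + 14 = 25/2 ≈ 12.500)
F(T) = 2 + (17 + T)*(25/2 + T)/2 (F(T) = 2 + ((25/2 + T)*(T + 17))/2 = 2 + ((25/2 + T)*(17 + T))/2 = 2 + ((17 + T)*(25/2 + T))/2 = 2 + (17 + T)*(25/2 + T)/2)
F(-4/(-20) - 1/(-18)) - 2711 = (433/4 + (-4/(-20) - 1/(-18))**2/2 + 59*(-4/(-20) - 1/(-18))/4) - 2711 = (433/4 + (-4*(-1/20) - 1*(-1/18))**2/2 + 59*(-4*(-1/20) - 1*(-1/18))/4) - 2711 = (433/4 + (1/5 + 1/18)**2/2 + 59*(1/5 + 1/18)/4) - 2711 = (433/4 + (23/90)**2/2 + (59/4)*(23/90)) - 2711 = (433/4 + (1/2)*(529/8100) + 1357/360) - 2711 = (433/4 + 529/16200 + 1357/360) - 2711 = 453811/4050 - 2711 = -10525739/4050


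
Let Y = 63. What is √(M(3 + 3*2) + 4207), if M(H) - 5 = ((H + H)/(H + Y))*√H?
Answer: √16851/2 ≈ 64.906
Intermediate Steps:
M(H) = 5 + 2*H^(3/2)/(63 + H) (M(H) = 5 + ((H + H)/(H + 63))*√H = 5 + ((2*H)/(63 + H))*√H = 5 + (2*H/(63 + H))*√H = 5 + 2*H^(3/2)/(63 + H))
√(M(3 + 3*2) + 4207) = √((315 + 2*(3 + 3*2)^(3/2) + 5*(3 + 3*2))/(63 + (3 + 3*2)) + 4207) = √((315 + 2*(3 + 6)^(3/2) + 5*(3 + 6))/(63 + (3 + 6)) + 4207) = √((315 + 2*9^(3/2) + 5*9)/(63 + 9) + 4207) = √((315 + 2*27 + 45)/72 + 4207) = √((315 + 54 + 45)/72 + 4207) = √((1/72)*414 + 4207) = √(23/4 + 4207) = √(16851/4) = √16851/2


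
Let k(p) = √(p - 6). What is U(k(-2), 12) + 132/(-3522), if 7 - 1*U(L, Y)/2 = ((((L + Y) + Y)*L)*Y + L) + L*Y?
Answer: 120900/587 - 1204*I*√2 ≈ 205.96 - 1702.7*I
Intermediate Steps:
k(p) = √(-6 + p)
U(L, Y) = 14 - 2*L - 2*L*Y - 2*L*Y*(L + 2*Y) (U(L, Y) = 14 - 2*(((((L + Y) + Y)*L)*Y + L) + L*Y) = 14 - 2*((((L + 2*Y)*L)*Y + L) + L*Y) = 14 - 2*(((L*(L + 2*Y))*Y + L) + L*Y) = 14 - 2*((L*Y*(L + 2*Y) + L) + L*Y) = 14 - 2*((L + L*Y*(L + 2*Y)) + L*Y) = 14 - 2*(L + L*Y + L*Y*(L + 2*Y)) = 14 + (-2*L - 2*L*Y - 2*L*Y*(L + 2*Y)) = 14 - 2*L - 2*L*Y - 2*L*Y*(L + 2*Y))
U(k(-2), 12) + 132/(-3522) = (14 - 2*√(-6 - 2) - 4*√(-6 - 2)*12² - 2*√(-6 - 2)*12 - 2*12*(√(-6 - 2))²) + 132/(-3522) = (14 - 4*I*√2 - 4*√(-8)*144 - 2*√(-8)*12 - 2*12*(√(-8))²) + 132*(-1/3522) = (14 - 4*I*√2 - 4*2*I*√2*144 - 2*2*I*√2*12 - 2*12*(2*I*√2)²) - 22/587 = (14 - 4*I*√2 - 1152*I*√2 - 48*I*√2 - 2*12*(-8)) - 22/587 = (14 - 4*I*√2 - 1152*I*√2 - 48*I*√2 + 192) - 22/587 = (206 - 1204*I*√2) - 22/587 = 120900/587 - 1204*I*√2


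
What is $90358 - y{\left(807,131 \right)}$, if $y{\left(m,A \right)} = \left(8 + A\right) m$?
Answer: $-21815$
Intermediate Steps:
$y{\left(m,A \right)} = m \left(8 + A\right)$
$90358 - y{\left(807,131 \right)} = 90358 - 807 \left(8 + 131\right) = 90358 - 807 \cdot 139 = 90358 - 112173 = -21815$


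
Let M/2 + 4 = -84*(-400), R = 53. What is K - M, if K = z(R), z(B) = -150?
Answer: -67342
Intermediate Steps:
K = -150
M = 67192 (M = -8 + 2*(-84*(-400)) = -8 + 2*33600 = -8 + 67200 = 67192)
K - M = -150 - 1*67192 = -150 - 67192 = -67342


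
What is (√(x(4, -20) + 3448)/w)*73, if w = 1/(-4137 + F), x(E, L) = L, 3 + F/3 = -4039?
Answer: -2374398*√857 ≈ -6.9510e+7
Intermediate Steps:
F = -12126 (F = -9 + 3*(-4039) = -9 - 12117 = -12126)
w = -1/16263 (w = 1/(-4137 - 12126) = 1/(-16263) = -1/16263 ≈ -6.1489e-5)
(√(x(4, -20) + 3448)/w)*73 = (√(-20 + 3448)/(-1/16263))*73 = (√3428*(-16263))*73 = ((2*√857)*(-16263))*73 = -32526*√857*73 = -2374398*√857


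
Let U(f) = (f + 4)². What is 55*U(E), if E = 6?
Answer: 5500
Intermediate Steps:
U(f) = (4 + f)²
55*U(E) = 55*(4 + 6)² = 55*10² = 55*100 = 5500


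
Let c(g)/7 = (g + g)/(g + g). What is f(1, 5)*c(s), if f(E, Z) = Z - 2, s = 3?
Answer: 21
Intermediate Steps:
f(E, Z) = -2 + Z
c(g) = 7 (c(g) = 7*((g + g)/(g + g)) = 7*((2*g)/((2*g))) = 7*((2*g)*(1/(2*g))) = 7*1 = 7)
f(1, 5)*c(s) = (-2 + 5)*7 = 3*7 = 21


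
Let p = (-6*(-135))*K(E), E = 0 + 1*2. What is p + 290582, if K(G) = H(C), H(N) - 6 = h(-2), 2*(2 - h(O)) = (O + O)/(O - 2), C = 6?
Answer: 296657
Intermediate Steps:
h(O) = 2 - O/(-2 + O) (h(O) = 2 - (O + O)/(2*(O - 2)) = 2 - 2*O/(2*(-2 + O)) = 2 - O/(-2 + O))
H(N) = 15/2 (H(N) = 6 + (-4 - 2)/(-2 - 2) = 6 - 6/(-4) = 6 - 1/4*(-6) = 6 + 3/2 = 15/2)
E = 2 (E = 0 + 2 = 2)
K(G) = 15/2
p = 6075 (p = -6*(-135)*(15/2) = 810*(15/2) = 6075)
p + 290582 = 6075 + 290582 = 296657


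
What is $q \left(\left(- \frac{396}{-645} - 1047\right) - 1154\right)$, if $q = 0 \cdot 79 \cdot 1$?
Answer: $0$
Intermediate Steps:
$q = 0$ ($q = 0 \cdot 1 = 0$)
$q \left(\left(- \frac{396}{-645} - 1047\right) - 1154\right) = 0 \left(\left(- \frac{396}{-645} - 1047\right) - 1154\right) = 0 \left(\left(\left(-396\right) \left(- \frac{1}{645}\right) - 1047\right) - 1154\right) = 0 \left(\left(\frac{132}{215} - 1047\right) - 1154\right) = 0 \left(- \frac{224973}{215} - 1154\right) = 0 \left(- \frac{473083}{215}\right) = 0$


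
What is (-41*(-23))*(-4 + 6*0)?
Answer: -3772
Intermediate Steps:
(-41*(-23))*(-4 + 6*0) = 943*(-4 + 0) = 943*(-4) = -3772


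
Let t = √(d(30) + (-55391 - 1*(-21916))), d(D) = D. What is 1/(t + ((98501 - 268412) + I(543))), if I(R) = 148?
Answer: -169763/28819509614 - I*√33445/28819509614 ≈ -5.8906e-6 - 6.3457e-9*I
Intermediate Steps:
t = I*√33445 (t = √(30 + (-55391 - 1*(-21916))) = √(30 + (-55391 + 21916)) = √(30 - 33475) = √(-33445) = I*√33445 ≈ 182.88*I)
1/(t + ((98501 - 268412) + I(543))) = 1/(I*√33445 + ((98501 - 268412) + 148)) = 1/(I*√33445 + (-169911 + 148)) = 1/(I*√33445 - 169763) = 1/(-169763 + I*√33445)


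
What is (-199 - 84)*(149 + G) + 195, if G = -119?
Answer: -8295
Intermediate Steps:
(-199 - 84)*(149 + G) + 195 = (-199 - 84)*(149 - 119) + 195 = -283*30 + 195 = -8490 + 195 = -8295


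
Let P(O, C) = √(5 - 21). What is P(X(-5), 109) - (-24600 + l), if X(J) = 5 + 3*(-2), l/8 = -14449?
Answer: 140192 + 4*I ≈ 1.4019e+5 + 4.0*I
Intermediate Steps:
l = -115592 (l = 8*(-14449) = -115592)
X(J) = -1 (X(J) = 5 - 6 = -1)
P(O, C) = 4*I (P(O, C) = √(-16) = 4*I)
P(X(-5), 109) - (-24600 + l) = 4*I - (-24600 - 115592) = 4*I - 1*(-140192) = 4*I + 140192 = 140192 + 4*I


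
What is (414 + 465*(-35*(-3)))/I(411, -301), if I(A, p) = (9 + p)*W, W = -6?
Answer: 16413/584 ≈ 28.104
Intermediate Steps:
I(A, p) = -54 - 6*p (I(A, p) = (9 + p)*(-6) = -54 - 6*p)
(414 + 465*(-35*(-3)))/I(411, -301) = (414 + 465*(-35*(-3)))/(-54 - 6*(-301)) = (414 + 465*105)/(-54 + 1806) = (414 + 48825)/1752 = 49239*(1/1752) = 16413/584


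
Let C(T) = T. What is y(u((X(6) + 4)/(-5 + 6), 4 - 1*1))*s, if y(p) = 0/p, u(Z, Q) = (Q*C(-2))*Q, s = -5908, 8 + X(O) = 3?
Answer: 0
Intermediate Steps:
X(O) = -5 (X(O) = -8 + 3 = -5)
u(Z, Q) = -2*Q**2 (u(Z, Q) = (Q*(-2))*Q = (-2*Q)*Q = -2*Q**2)
y(p) = 0
y(u((X(6) + 4)/(-5 + 6), 4 - 1*1))*s = 0*(-5908) = 0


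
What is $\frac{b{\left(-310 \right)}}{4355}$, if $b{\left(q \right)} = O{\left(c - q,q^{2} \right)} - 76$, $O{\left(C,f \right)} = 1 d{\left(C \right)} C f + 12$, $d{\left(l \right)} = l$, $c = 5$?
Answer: $\frac{9535522436}{4355} \approx 2.1896 \cdot 10^{6}$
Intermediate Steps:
$O{\left(C,f \right)} = 12 + f C^{2}$ ($O{\left(C,f \right)} = 1 C C f + 12 = C C f + 12 = C^{2} f + 12 = f C^{2} + 12 = 12 + f C^{2}$)
$b{\left(q \right)} = -64 + q^{2} \left(5 - q\right)^{2}$ ($b{\left(q \right)} = \left(12 + q^{2} \left(5 - q\right)^{2}\right) - 76 = -64 + q^{2} \left(5 - q\right)^{2}$)
$\frac{b{\left(-310 \right)}}{4355} = \frac{-64 + \left(-310\right)^{2} \left(-5 - 310\right)^{2}}{4355} = \left(-64 + 96100 \left(-315\right)^{2}\right) \frac{1}{4355} = \left(-64 + 96100 \cdot 99225\right) \frac{1}{4355} = \left(-64 + 9535522500\right) \frac{1}{4355} = 9535522436 \cdot \frac{1}{4355} = \frac{9535522436}{4355}$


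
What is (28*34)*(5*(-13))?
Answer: -61880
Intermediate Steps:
(28*34)*(5*(-13)) = 952*(-65) = -61880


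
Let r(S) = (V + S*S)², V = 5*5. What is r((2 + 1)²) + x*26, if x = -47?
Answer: 10014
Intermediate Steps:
V = 25
r(S) = (25 + S²)² (r(S) = (25 + S*S)² = (25 + S²)²)
r((2 + 1)²) + x*26 = (25 + ((2 + 1)²)²)² - 47*26 = (25 + (3²)²)² - 1222 = (25 + 9²)² - 1222 = (25 + 81)² - 1222 = 106² - 1222 = 11236 - 1222 = 10014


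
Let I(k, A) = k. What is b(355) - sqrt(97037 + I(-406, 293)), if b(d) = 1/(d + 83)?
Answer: 1/438 - sqrt(96631) ≈ -310.85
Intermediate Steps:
b(d) = 1/(83 + d)
b(355) - sqrt(97037 + I(-406, 293)) = 1/(83 + 355) - sqrt(97037 - 406) = 1/438 - sqrt(96631)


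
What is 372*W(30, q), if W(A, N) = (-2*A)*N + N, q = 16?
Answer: -351168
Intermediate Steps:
W(A, N) = N - 2*A*N (W(A, N) = -2*A*N + N = N - 2*A*N)
372*W(30, q) = 372*(16*(1 - 2*30)) = 372*(16*(1 - 60)) = 372*(16*(-59)) = 372*(-944) = -351168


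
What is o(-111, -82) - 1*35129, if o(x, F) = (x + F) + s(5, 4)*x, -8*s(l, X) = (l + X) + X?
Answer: -281133/8 ≈ -35142.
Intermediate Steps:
s(l, X) = -X/4 - l/8 (s(l, X) = -((l + X) + X)/8 = -((X + l) + X)/8 = -(l + 2*X)/8 = -X/4 - l/8)
o(x, F) = F - 5*x/8 (o(x, F) = (x + F) + (-1/4*4 - 1/8*5)*x = (F + x) + (-1 - 5/8)*x = (F + x) - 13*x/8 = F - 5*x/8)
o(-111, -82) - 1*35129 = (-82 - 5/8*(-111)) - 1*35129 = (-82 + 555/8) - 35129 = -101/8 - 35129 = -281133/8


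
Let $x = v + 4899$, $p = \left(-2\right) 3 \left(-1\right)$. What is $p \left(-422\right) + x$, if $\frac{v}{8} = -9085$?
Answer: $-70313$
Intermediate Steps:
$v = -72680$ ($v = 8 \left(-9085\right) = -72680$)
$p = 6$ ($p = \left(-6\right) \left(-1\right) = 6$)
$x = -67781$ ($x = -72680 + 4899 = -67781$)
$p \left(-422\right) + x = 6 \left(-422\right) - 67781 = -2532 - 67781 = -70313$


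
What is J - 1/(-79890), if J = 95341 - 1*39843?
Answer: 4433735221/79890 ≈ 55498.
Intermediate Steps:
J = 55498 (J = 95341 - 39843 = 55498)
J - 1/(-79890) = 55498 - 1/(-79890) = 55498 - 1*(-1/79890) = 55498 + 1/79890 = 4433735221/79890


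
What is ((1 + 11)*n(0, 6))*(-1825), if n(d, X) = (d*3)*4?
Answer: 0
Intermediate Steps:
n(d, X) = 12*d (n(d, X) = (3*d)*4 = 12*d)
((1 + 11)*n(0, 6))*(-1825) = ((1 + 11)*(12*0))*(-1825) = (12*0)*(-1825) = 0*(-1825) = 0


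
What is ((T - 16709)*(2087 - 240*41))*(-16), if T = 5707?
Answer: -1364776096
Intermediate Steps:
((T - 16709)*(2087 - 240*41))*(-16) = ((5707 - 16709)*(2087 - 240*41))*(-16) = -11002*(2087 - 9840)*(-16) = -11002*(-7753)*(-16) = 85298506*(-16) = -1364776096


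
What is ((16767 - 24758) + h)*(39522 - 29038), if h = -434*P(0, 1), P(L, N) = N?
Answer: -88327700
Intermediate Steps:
h = -434 (h = -434*1 = -434)
((16767 - 24758) + h)*(39522 - 29038) = ((16767 - 24758) - 434)*(39522 - 29038) = (-7991 - 434)*10484 = -8425*10484 = -88327700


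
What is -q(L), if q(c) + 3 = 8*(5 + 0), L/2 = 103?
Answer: -37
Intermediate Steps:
L = 206 (L = 2*103 = 206)
q(c) = 37 (q(c) = -3 + 8*(5 + 0) = -3 + 8*5 = -3 + 40 = 37)
-q(L) = -1*37 = -37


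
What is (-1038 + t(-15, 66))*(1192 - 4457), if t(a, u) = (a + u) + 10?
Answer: 3189905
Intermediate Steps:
t(a, u) = 10 + a + u
(-1038 + t(-15, 66))*(1192 - 4457) = (-1038 + (10 - 15 + 66))*(1192 - 4457) = (-1038 + 61)*(-3265) = -977*(-3265) = 3189905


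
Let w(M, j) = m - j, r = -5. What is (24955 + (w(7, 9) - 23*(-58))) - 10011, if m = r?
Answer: 16264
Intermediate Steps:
m = -5
w(M, j) = -5 - j
(24955 + (w(7, 9) - 23*(-58))) - 10011 = (24955 + ((-5 - 1*9) - 23*(-58))) - 10011 = (24955 + ((-5 - 9) + 1334)) - 10011 = (24955 + (-14 + 1334)) - 10011 = (24955 + 1320) - 10011 = 26275 - 10011 = 16264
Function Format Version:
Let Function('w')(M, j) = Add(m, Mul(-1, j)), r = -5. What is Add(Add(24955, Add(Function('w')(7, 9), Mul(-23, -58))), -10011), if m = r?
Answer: 16264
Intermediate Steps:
m = -5
Function('w')(M, j) = Add(-5, Mul(-1, j))
Add(Add(24955, Add(Function('w')(7, 9), Mul(-23, -58))), -10011) = Add(Add(24955, Add(Add(-5, Mul(-1, 9)), Mul(-23, -58))), -10011) = Add(Add(24955, Add(Add(-5, -9), 1334)), -10011) = Add(Add(24955, Add(-14, 1334)), -10011) = Add(Add(24955, 1320), -10011) = Add(26275, -10011) = 16264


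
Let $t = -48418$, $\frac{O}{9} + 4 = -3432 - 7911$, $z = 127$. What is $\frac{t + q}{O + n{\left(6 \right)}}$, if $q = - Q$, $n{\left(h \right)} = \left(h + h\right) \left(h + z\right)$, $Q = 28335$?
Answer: $\frac{76753}{100527} \approx 0.76351$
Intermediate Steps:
$O = -102123$ ($O = -36 + 9 \left(-3432 - 7911\right) = -36 + 9 \left(-11343\right) = -36 - 102087 = -102123$)
$n{\left(h \right)} = 2 h \left(127 + h\right)$ ($n{\left(h \right)} = \left(h + h\right) \left(h + 127\right) = 2 h \left(127 + h\right)$)
$q = -28335$ ($q = \left(-1\right) 28335 = -28335$)
$\frac{t + q}{O + n{\left(6 \right)}} = \frac{-48418 - 28335}{-102123 + 2 \cdot 6 \left(127 + 6\right)} = - \frac{76753}{-102123 + 2 \cdot 6 \cdot 133} = - \frac{76753}{-102123 + 1596} = - \frac{76753}{-100527} = \left(-76753\right) \left(- \frac{1}{100527}\right) = \frac{76753}{100527}$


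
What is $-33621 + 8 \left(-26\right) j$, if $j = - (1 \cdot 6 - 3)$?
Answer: $-32997$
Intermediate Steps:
$j = -3$ ($j = - (6 - 3) = \left(-1\right) 3 = -3$)
$-33621 + 8 \left(-26\right) j = -33621 + 8 \left(-26\right) \left(-3\right) = -33621 - -624 = -33621 + 624 = -32997$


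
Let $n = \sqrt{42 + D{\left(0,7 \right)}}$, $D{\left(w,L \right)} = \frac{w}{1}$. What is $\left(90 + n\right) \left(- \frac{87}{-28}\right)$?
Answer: $\frac{3915}{14} + \frac{87 \sqrt{42}}{28} \approx 299.78$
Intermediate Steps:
$D{\left(w,L \right)} = w$ ($D{\left(w,L \right)} = w 1 = w$)
$n = \sqrt{42}$ ($n = \sqrt{42 + 0} = \sqrt{42} \approx 6.4807$)
$\left(90 + n\right) \left(- \frac{87}{-28}\right) = \left(90 + \sqrt{42}\right) \left(- \frac{87}{-28}\right) = \left(90 + \sqrt{42}\right) \left(\left(-87\right) \left(- \frac{1}{28}\right)\right) = \left(90 + \sqrt{42}\right) \frac{87}{28} = \frac{3915}{14} + \frac{87 \sqrt{42}}{28}$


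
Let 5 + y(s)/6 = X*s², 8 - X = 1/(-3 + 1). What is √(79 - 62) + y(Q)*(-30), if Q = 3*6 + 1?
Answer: -551430 + √17 ≈ -5.5143e+5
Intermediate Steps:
X = 17/2 (X = 8 - 1/(-3 + 1) = 8 - 1/(-2) = 8 - 1*(-½) = 8 + ½ = 17/2 ≈ 8.5000)
Q = 19 (Q = 18 + 1 = 19)
y(s) = -30 + 51*s² (y(s) = -30 + 6*(17*s²/2) = -30 + 51*s²)
√(79 - 62) + y(Q)*(-30) = √(79 - 62) + (-30 + 51*19²)*(-30) = √17 + (-30 + 51*361)*(-30) = √17 + (-30 + 18411)*(-30) = √17 + 18381*(-30) = √17 - 551430 = -551430 + √17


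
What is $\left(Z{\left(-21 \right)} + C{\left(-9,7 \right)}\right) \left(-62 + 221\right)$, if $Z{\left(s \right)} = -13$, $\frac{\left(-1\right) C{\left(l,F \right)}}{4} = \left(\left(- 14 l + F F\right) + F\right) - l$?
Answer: $-123543$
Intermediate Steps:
$C{\left(l,F \right)} = - 4 F - 4 F^{2} + 60 l$ ($C{\left(l,F \right)} = - 4 \left(\left(\left(- 14 l + F F\right) + F\right) - l\right) = - 4 \left(\left(\left(- 14 l + F^{2}\right) + F\right) - l\right) = - 4 \left(\left(\left(F^{2} - 14 l\right) + F\right) - l\right) = - 4 \left(\left(F + F^{2} - 14 l\right) - l\right) = - 4 \left(F + F^{2} - 15 l\right) = - 4 F - 4 F^{2} + 60 l$)
$\left(Z{\left(-21 \right)} + C{\left(-9,7 \right)}\right) \left(-62 + 221\right) = \left(-13 - \left(568 + 196\right)\right) \left(-62 + 221\right) = \left(-13 - 764\right) 159 = \left(-777\right) 159 = -123543$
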